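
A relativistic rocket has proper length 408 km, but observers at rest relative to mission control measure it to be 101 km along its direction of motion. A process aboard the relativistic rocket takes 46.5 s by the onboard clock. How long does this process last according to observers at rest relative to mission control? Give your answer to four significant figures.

187.8 s

From L = L₀/γ: γ = 408/101 = 4.0396.
Δt = γΔτ = 4.0396 × 46.5 = 187.8 s.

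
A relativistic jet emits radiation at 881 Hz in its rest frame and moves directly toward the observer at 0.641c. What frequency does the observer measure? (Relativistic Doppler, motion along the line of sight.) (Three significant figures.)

1880 Hz

Relativistic Doppler (source moving toward): f_obs = f_src · √((1+β)/(1−β)).
With β = 0.641: factor = √(1.641/0.359) = 2.138.
f_obs = 881 × 2.138 = 1880 Hz.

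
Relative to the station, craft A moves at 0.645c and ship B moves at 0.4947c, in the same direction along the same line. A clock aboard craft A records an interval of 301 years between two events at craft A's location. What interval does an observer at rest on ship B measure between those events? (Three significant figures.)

The velocity of craft A relative to ship B is (0.645 − 0.4947)c / (1 − 0.645×0.4947) = 0.22073c; relative speed 0.22073c.
At |u| = 0.22073c, γ = (1 − 0.0487217)^(−1/2) = 1.0253.
The clock on craft A records proper time, so ship B measures Δt = γΔτ = 1.0253 × 301 = 309 years.

309 years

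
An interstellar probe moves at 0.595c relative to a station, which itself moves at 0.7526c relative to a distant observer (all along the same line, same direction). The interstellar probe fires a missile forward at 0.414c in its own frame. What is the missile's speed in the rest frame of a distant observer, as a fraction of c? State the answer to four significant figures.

Compose velocities in two stages. Stage 1 (into S'): u₁ = (0.414+0.595)/(1+0.414×0.595) = 0.80958.
Stage 2 (into S): u = (0.80958+0.7526)/(1+0.80958×0.7526) = 0.97073, so the speed is 0.9707c.

0.9707c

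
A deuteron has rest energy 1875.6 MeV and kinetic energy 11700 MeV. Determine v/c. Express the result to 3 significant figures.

0.990

K = (γ−1)mc², so γ = 1 + 11700/1875.6 = 7.238.
Then v/c = √(1 − γ⁻²) = √(1 − 0.0190881) = √0.9809119 = 0.990.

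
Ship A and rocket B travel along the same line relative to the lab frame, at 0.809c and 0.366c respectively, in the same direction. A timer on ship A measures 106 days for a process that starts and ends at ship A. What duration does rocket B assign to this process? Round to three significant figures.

The velocity of ship A relative to rocket B is (0.809 − 0.366)c / (1 − 0.809×0.366) = 0.62935c; relative speed 0.62935c.
γ for this relative speed: γ = 1/√(1 − 0.396081) = 1.2868.
The clock on ship A records proper time, so rocket B measures Δt = γΔτ = 1.2868 × 106 = 136 days.

136 days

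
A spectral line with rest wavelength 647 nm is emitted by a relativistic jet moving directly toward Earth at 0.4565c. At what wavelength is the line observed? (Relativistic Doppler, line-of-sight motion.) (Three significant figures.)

Relativistic Doppler for wavelength: λ_obs = λ_src · √((1−β)/(1+β)).
With β = 0.4565: factor = √(0.5435/1.4565) = 0.61086.
λ_obs = 647 × 0.61086 = 395 nm.

395 nm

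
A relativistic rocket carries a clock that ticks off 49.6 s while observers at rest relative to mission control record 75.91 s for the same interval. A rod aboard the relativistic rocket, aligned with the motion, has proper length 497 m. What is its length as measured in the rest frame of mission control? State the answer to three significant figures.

From Δt = γΔτ: γ = 75.91/49.6 = 1.53044.
L = L₀/γ = 497/1.53044 = 325 m.

325 m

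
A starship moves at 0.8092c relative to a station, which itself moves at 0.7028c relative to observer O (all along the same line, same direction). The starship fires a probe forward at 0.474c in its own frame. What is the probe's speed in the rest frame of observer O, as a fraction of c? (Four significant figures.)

First combine the probe and starship (S''→S'): u₁ = (0.474 + 0.8092)/(1 + 0.474×0.8092) = 1.2832/1.3835608 = 0.92746.
Then combine with the station (S'→S): u = (0.92746 + 0.7028)/(1 + 0.92746×0.7028) = 1.63026/1.651818888 = 0.98695.

0.9869c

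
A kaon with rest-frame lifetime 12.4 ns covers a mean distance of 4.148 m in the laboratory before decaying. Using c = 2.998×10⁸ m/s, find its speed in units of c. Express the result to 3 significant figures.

0.745c

Lab distance = (lab lifetime)·v = γτ·βc, so βγ = d/(cτ) = 4.148/(2.998×10⁸ × 1.240×10^-8) = 1.1158.
With βγ = 1.1158: γ² = 1 + (βγ)² = 2.24501, and β = (βγ)/γ = 1.1158/1.49834 = 0.745.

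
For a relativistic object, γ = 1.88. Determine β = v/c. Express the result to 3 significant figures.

β = √(1 − 1/γ²) = √(1 − 1/3.5344) = √0.717067 = 0.847.

0.847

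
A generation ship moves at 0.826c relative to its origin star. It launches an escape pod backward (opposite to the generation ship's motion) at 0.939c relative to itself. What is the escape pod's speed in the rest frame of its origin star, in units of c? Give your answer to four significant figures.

0.5036c

In units of c, u = (u' + v)/(1 + u'v) with u' = −0.939 and v = 0.826.
Numerator: −0.939 + 0.826 = −0.113. Denominator: 1 + (−0.939)(0.826) = 0.224386.
u = −0.113/0.224386 = −0.5036, so the speed is 0.5036c.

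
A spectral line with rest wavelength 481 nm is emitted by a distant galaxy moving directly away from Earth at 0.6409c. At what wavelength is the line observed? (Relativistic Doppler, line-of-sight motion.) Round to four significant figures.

1028 nm

Relativistic Doppler for wavelength: λ_obs = λ_src · √((1+β)/(1−β)).
With β = 0.6409: factor = √(1.6409/0.3591) = 2.1376.
λ_obs = 481 × 2.1376 = 1028 nm.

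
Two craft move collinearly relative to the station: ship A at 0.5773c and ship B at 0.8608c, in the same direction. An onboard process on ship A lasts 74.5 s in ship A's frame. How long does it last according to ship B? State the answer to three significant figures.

90.2 s

Transform ship A's velocity into ship B's frame: (0.5773 − 0.8608)/(1 − 0.5773·0.8608) = −0.2835/0.50306016, so the relative speed is 0.56355c.
At |u| = 0.56355c, γ = (1 − 0.317589)^(−1/2) = 1.2105.
The clock on ship A records proper time, so ship B measures Δt = γΔτ = 1.2105 × 74.5 = 90.2 s.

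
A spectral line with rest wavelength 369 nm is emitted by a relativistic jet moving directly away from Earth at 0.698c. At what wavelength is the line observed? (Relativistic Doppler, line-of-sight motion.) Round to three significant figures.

875 nm

Relativistic Doppler for wavelength: λ_obs = λ_src · √((1+β)/(1−β)).
With β = 0.698: factor = √(1.698/0.302) = 2.3712.
λ_obs = 369 × 2.3712 = 875 nm.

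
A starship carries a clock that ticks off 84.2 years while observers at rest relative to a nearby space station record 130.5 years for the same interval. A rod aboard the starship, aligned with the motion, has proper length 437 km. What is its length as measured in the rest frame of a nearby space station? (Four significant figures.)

282.0 km

The time-dilation ratio gives γ = 130.5/84.2 = 1.54988.
L = L₀/γ = 437/1.54988 = 282.0 km.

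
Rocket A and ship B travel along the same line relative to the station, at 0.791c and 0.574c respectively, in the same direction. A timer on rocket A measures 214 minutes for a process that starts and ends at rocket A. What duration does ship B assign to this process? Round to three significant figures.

233 minutes

Speed of rocket A in ship B's frame: u = (v_A − v_B)/(1 − v_A v_B/c²) = (0.791 − 0.574)/(1 − 0.791×0.574) = 0.217/0.545966 = 0.39746; |u| = 0.39746c.
γ for this relative speed: γ = 1/√(1 − 0.157974) = 1.0898.
Rocket A's interval is proper; time dilation gives Δt_B = γΔτ = 1.0898 × 214 minutes = 233 minutes.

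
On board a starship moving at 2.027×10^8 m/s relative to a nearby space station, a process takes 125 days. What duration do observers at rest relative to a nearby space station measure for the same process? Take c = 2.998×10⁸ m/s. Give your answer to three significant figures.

β = v/c = (2.027×10^8 m/s)/(2.998×10⁸ m/s) = 0.676117.
γ = 1/√(1 − β²) = 1/√(1 − 0.4571342) = 1/√0.5428658 = 1/0.736794 = 1.3572.
Time dilation: Δt = γ·Δτ = 1.3572 × 125 = 170 days.

170 days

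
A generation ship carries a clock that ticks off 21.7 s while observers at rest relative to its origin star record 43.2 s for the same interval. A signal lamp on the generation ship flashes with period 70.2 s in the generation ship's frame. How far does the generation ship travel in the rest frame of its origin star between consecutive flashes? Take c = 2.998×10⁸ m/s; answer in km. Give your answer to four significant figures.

From Δt = γΔτ: γ = 43.2/21.7 = 1.99078.
β = √(1 − 1/γ²) = 0.86468. Lab-frame period = γτ = 1.99078×70.2 s = 139.75 s. Distance = βc × γτ = 0.86468 × 2.998×10⁸ m/s × 139.75 s = 3.6228×10^10 m = 3.623×10^7 km.

3.623×10^7 km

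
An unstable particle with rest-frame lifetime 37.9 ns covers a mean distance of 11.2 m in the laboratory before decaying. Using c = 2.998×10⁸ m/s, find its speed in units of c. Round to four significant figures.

d = βγcτ ⇒ βγ = d/(cτ) = 11.20 m / (11.36242 m) = 0.98571.
β = (βγ)/√(1+(βγ)²) = 0.98571/√1.971624 = 0.7020.

0.7020c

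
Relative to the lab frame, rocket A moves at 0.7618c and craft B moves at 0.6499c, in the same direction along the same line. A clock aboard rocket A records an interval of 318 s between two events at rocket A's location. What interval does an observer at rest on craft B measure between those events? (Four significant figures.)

The velocity of rocket A relative to craft B is (0.7618 − 0.6499)c / (1 − 0.7618×0.6499) = 0.22163c; relative speed 0.22163c.
At |u| = 0.22163c, γ = (1 − 0.0491199)^(−1/2) = 1.0255.
Rocket A's interval is proper; time dilation gives Δt_B = γΔτ = 1.0255 × 318 s = 326.1 s.

326.1 s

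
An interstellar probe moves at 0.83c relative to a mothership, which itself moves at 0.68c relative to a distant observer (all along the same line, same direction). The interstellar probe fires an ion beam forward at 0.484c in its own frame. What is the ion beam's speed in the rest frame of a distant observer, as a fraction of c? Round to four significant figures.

0.9878c

First combine the ion beam and interstellar probe (S''→S'): u₁ = (0.484 + 0.83)/(1 + 0.484×0.83) = 1.314/1.40172 = 0.93742.
Then combine with the mothership (S'→S): u = (0.93742 + 0.68)/(1 + 0.93742×0.68) = 1.61742/1.6374456 = 0.98777.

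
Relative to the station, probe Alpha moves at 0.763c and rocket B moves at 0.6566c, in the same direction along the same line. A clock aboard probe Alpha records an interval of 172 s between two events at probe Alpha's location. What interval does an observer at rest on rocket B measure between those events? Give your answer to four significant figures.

Transform probe Alpha's velocity into rocket B's frame: (0.763 − 0.6566)/(1 − 0.763·0.6566) = 0.1064/0.4990142, so the relative speed is 0.21322c.
γ for this relative speed: γ = 1/√(1 − 0.0454628) = 1.0235.
The clock on probe Alpha records proper time, so rocket B measures Δt = γΔτ = 1.0235 × 172 = 176.0 s.

176.0 s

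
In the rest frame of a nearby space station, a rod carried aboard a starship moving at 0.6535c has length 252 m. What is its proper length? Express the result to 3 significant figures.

With β = 0.6535, γ = 1/√(1 − 0.6535²) = 1/√0.57293775 = 1.3211.
Proper length: L₀ = γ·L = 1.3211 × 252 = 333 m.

333 m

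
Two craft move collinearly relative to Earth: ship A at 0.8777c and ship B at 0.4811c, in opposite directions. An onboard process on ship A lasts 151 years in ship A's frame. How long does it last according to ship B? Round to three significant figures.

511 years

Transform ship A's velocity into ship B's frame: (0.8777 + 0.4811)/(1 + 0.8777·0.4811) = 1.3588/1.42226147, so the relative speed is 0.95538c.
At |u| = 0.95538c, γ = (1 − 0.912751)^(−1/2) = 3.3855.
The clock on ship A records proper time, so ship B measures Δt = γΔτ = 3.3855 × 151 = 511 years.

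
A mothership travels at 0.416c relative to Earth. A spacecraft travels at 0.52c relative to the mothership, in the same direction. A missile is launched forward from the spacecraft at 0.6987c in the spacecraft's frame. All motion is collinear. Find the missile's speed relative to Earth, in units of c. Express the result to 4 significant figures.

First combine the missile and spacecraft (S''→S'): u₁ = (0.6987 + 0.52)/(1 + 0.6987×0.52) = 1.2187/1.363324 = 0.89392.
Then combine with the mothership (S'→S): u = (0.89392 + 0.416)/(1 + 0.89392×0.416) = 1.30992/1.37187072 = 0.95484.

0.9548c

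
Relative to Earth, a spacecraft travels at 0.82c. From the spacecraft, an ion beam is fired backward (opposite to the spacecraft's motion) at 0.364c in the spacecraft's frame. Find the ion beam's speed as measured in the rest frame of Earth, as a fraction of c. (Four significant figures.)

0.6500c

In units of c, u = (u' + v)/(1 + u'v) with u' = −0.364 and v = 0.82.
Numerator: −0.364 + 0.82 = 0.456. Denominator: 1 + (−0.364)(0.82) = 0.70152.
u = 0.456/0.70152 = 0.65002, so the speed is 0.6500c.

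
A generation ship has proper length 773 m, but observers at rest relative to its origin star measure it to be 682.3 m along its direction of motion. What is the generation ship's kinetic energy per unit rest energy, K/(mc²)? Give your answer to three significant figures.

From L = L₀/γ: γ = 773/682.3 = 1.13293.
Since K = (γ−1)mc², K/(mc²) = 1.13293 − 1 = 0.133.

0.133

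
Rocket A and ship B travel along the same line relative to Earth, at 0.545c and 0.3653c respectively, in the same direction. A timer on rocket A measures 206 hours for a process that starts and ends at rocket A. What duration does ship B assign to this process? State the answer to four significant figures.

211.4 hours

Transform rocket A's velocity into ship B's frame: (0.545 − 0.3653)/(1 − 0.545·0.3653) = 0.1797/0.8009115, so the relative speed is 0.22437c.
γ for this relative speed: γ = 1/√(1 − 0.0503419) = 1.0262.
Rocket A's interval is proper; time dilation gives Δt_B = γΔτ = 1.0262 × 206 hours = 211.4 hours.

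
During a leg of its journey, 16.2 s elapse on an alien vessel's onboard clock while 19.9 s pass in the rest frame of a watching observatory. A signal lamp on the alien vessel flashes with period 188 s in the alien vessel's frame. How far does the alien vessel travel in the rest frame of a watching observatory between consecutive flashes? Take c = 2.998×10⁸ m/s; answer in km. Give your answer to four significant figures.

4.021×10^7 km

γ = Δt/Δτ = 19.9/16.2 = 1.2284.
β = √(1 − 1/γ²) = 0.58077. Lab-frame period = γτ = 1.2284×188 s = 230.94 s. Distance = βc × γτ = 0.58077 × 2.998×10⁸ m/s × 230.94 s = 4.0210×10^10 m = 4.021×10^7 km.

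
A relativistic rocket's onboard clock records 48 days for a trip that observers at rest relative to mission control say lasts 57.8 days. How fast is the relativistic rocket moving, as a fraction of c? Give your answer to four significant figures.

γ = Δt/Δτ = 57.8/48 = 1.2042.
β = √(1 − 1/γ²) = √(1 − 0.689609) = √0.310391 = 0.5571.

0.5571c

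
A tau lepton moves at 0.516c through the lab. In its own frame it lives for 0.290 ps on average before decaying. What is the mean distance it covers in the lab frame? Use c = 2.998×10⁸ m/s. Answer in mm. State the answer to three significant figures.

0.0524 mm

With β = 0.516, γ = 1/√(1 − 0.516²) = 1/√0.733744 = 1.1674.
Lab-frame lifetime: Δt = γτ = 1.1674 × 0.290 ps = 0.33855 ps.
Distance: d = vΔt = 0.516 × 2.998×10⁸ m/s × 3.3855×10^-13 s = 5.24×10^-5 m = 0.0524 mm.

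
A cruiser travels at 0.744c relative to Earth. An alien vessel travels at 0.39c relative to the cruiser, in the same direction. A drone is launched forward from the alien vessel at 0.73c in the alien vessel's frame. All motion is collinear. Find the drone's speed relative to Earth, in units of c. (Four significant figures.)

Apply u = (u'+v)/(1+u'v) twice. Drone in the cruiser frame: (0.73+0.39)/(1+0.73·0.39) = 1.12/1.2847 = 0.8718c.
That velocity, transformed to the rest frame of Earth: (0.8718+0.744)/(1+0.8718·0.744) = 1.6158/1.6486192 = 0.98009c.

0.9801c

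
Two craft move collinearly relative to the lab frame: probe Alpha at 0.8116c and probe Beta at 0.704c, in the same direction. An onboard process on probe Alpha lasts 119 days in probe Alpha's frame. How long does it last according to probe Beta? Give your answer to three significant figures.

123 days

The velocity of probe Alpha relative to probe Beta is (0.8116 − 0.704)c / (1 − 0.8116×0.704) = 0.25103c; relative speed 0.25103c.
γ for this relative speed: γ = 1/√(1 − 0.0630161) = 1.0331.
Probe Alpha's interval is proper; time dilation gives Δt_B = γΔτ = 1.0331 × 119 days = 123 days.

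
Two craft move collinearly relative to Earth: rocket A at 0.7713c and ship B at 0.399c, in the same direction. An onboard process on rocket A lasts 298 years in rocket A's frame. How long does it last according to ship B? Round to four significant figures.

Transform rocket A's velocity into ship B's frame: (0.7713 − 0.399)/(1 − 0.7713·0.399) = 0.3723/0.6922513, so the relative speed is 0.53781c.
γ for this relative speed: γ = 1/√(1 − 0.28924) = 1.1861.
Rocket A's interval is proper; time dilation gives Δt_B = γΔτ = 1.1861 × 298 years = 353.5 years.

353.5 years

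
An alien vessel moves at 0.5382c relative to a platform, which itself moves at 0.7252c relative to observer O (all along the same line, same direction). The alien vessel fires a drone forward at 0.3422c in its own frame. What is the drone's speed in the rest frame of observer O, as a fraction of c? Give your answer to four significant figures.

Compose velocities in two stages. Stage 1 (into S'): u₁ = (0.3422+0.5382)/(1+0.3422×0.5382) = 0.74347.
Stage 2 (into S): u = (0.74347+0.7252)/(1+0.74347×0.7252) = 0.9542, so the speed is 0.9542c.

0.9542c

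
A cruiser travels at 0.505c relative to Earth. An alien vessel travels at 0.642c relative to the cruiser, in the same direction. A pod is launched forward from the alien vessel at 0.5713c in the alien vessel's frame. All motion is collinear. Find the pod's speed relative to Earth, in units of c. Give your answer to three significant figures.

0.962c

Compose velocities in two stages. Stage 1 (into S'): u₁ = (0.5713+0.642)/(1+0.5713×0.642) = 0.88771.
Stage 2 (into S): u = (0.88771+0.505)/(1+0.88771×0.505) = 0.96162, so the speed is 0.962c.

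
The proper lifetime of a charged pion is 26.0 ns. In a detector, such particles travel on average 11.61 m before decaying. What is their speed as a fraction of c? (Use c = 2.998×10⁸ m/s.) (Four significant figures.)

Lab distance = (lab lifetime)·v = γτ·βc, so βγ = d/(cτ) = 11.61/(2.998×10⁸ × 2.600×10^-8) = 1.4895.
With βγ = 1.4895: γ² = 1 + (βγ)² = 3.21861, and β = (βγ)/γ = 1.4895/1.79405 = 0.8302.

0.8302c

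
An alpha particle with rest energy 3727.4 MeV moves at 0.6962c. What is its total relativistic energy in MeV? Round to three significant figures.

Lorentz factor: γ = (1 − 0.48469444)^(−1/2) = 1.3931.
Total energy: E = γmc² = 1.3931 × 3727.4 MeV = 5190 MeV.

5190 MeV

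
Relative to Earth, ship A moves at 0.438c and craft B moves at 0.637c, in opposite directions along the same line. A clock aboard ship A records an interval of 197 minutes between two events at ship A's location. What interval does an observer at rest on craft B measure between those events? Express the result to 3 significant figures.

364 minutes

Speed of ship A in craft B's frame: u = (v_A + v_B)/(1 + v_A v_B/c²) = (0.438 + 0.637)/(1 + 0.438×0.637) = 1.075/1.279006 = 0.8405; |u| = 0.8405c.
γ for this relative speed: γ = 1/√(1 − 0.70644) = 1.8457.
The clock on ship A records proper time, so craft B measures Δt = γΔτ = 1.8457 × 197 = 364 minutes.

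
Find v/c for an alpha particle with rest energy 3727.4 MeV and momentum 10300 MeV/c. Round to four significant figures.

βγ = pc/(mc²) = 10300/3727.4 = 2.7633.
Since γ² = 1 + (βγ)² = 8.63583, γ = √8.63583 = 2.93868, and β = (βγ)/γ = 2.7633/2.93868 = 0.9403.

0.9403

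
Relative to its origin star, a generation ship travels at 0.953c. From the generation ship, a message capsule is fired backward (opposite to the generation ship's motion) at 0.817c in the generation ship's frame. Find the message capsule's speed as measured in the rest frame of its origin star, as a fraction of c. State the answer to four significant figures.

Relativistic velocity addition: u = (u' + v)/(1 + u'v/c²), with u' = −0.817c and v = 0.953c.
Numerator: −0.817 + 0.953 = 0.136. Denominator: 1 + (−0.817)(0.953) = 0.221399.
u = 0.136/0.221399 = 0.61428, so the speed is 0.6143c.

0.6143c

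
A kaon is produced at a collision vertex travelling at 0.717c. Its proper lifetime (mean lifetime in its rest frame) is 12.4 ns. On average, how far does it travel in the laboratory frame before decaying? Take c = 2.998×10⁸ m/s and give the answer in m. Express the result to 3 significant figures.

3.82 m

Lorentz factor: γ = (1 − 0.514089)^(−1/2) = 1.4346.
Lab-frame lifetime: Δt = γτ = 1.4346 × 12.4 ns = 17.789 ns.
Distance: d = vΔt = 0.717 × 2.998×10⁸ m/s × 1.7789×10^-8 s = 3.82 m.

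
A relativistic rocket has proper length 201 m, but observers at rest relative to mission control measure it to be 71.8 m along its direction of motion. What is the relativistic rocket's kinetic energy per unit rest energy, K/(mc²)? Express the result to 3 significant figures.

From L = L₀/γ: γ = 201/71.8 = 2.79944.
K/(mc²) = γ − 1 = 2.79944 − 1 = 1.80.

1.80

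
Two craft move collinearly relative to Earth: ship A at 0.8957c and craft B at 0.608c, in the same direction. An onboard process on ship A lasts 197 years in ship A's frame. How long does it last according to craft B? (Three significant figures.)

Transform ship A's velocity into craft B's frame: (0.8957 − 0.608)/(1 − 0.8957·0.608) = 0.2877/0.4554144, so the relative speed is 0.63173c.
At |u| = 0.63173c, γ = (1 − 0.399083)^(−1/2) = 1.29.
Ship A's interval is proper; time dilation gives Δt_B = γΔτ = 1.29 × 197 years = 254 years.

254 years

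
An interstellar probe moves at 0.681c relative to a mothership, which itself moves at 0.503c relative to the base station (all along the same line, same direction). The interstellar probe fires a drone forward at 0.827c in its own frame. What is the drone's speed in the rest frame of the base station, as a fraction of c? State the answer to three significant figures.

0.988c

Apply u = (u'+v)/(1+u'v) twice. Drone in the mothership frame: (0.827+0.681)/(1+0.827·0.681) = 1.508/1.563187 = 0.9647c.
That velocity, transformed to the rest frame of the base station: (0.9647+0.503)/(1+0.9647·0.503) = 1.4677/1.4852441 = 0.98819c.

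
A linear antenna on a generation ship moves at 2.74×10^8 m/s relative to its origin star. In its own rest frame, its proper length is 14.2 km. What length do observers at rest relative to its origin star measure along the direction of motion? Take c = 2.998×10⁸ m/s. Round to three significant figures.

5.76 km

β = v/c = (2.74×10^8 m/s)/(2.998×10⁸ m/s) = 0.913943.
With β = 0.913943, γ = 1/√(1 − 0.913943²) = 1/√0.1647082 = 2.464.
Along the direction of motion the measured length is L₀/γ = 14.2/2.464 = 5.76 km.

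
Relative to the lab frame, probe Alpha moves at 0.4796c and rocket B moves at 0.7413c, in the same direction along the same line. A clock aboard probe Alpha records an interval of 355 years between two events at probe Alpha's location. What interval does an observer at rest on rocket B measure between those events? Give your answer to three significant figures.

388 years

Transform probe Alpha's velocity into rocket B's frame: (0.4796 − 0.7413)/(1 − 0.4796·0.7413) = −0.2617/0.64447252, so the relative speed is 0.40607c.
At |u| = 0.40607c, γ = (1 − 0.164893)^(−1/2) = 1.0943.
The clock on probe Alpha records proper time, so rocket B measures Δt = γΔτ = 1.0943 × 355 = 388 years.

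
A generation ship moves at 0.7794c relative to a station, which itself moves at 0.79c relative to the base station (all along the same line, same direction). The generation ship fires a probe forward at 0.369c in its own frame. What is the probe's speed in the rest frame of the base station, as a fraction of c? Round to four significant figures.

0.9867c

First combine the probe and generation ship (S''→S'): u₁ = (0.369 + 0.7794)/(1 + 0.369×0.7794) = 1.1484/1.2875986 = 0.89189.
Then combine with the station (S'→S): u = (0.89189 + 0.79)/(1 + 0.89189×0.79) = 1.68189/1.7045931 = 0.98668.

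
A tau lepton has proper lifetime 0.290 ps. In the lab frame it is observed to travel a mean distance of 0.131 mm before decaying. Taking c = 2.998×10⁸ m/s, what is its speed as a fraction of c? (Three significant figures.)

Let x = d/(cτ) = 1.310×10^-4 m / (2.998×10⁸ m/s × 2.900×10^-13 s) = 1.5068. Since d = βγcτ, x = βγ = β/√(1−β²).
Solving: β² = x²/(1+x²) = 2.27045/3.27045 = 0.694232, so β = 0.833.

0.833c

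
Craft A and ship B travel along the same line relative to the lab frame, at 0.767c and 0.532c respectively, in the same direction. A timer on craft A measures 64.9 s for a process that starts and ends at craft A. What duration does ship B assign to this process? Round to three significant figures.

Speed of craft A in ship B's frame: u = (v_A − v_B)/(1 − v_A v_B/c²) = (0.767 − 0.532)/(1 − 0.767×0.532) = 0.235/0.591956 = 0.39699; |u| = 0.39699c.
At |u| = 0.39699c, γ = (1 − 0.157601)^(−1/2) = 1.0895.
Craft A's interval is proper; time dilation gives Δt_B = γΔτ = 1.0895 × 64.9 s = 70.7 s.

70.7 s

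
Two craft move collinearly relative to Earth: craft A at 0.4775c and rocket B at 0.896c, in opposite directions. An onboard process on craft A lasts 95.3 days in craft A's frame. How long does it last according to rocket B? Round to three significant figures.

Transform craft A's velocity into rocket B's frame: (0.4775 + 0.896)/(1 + 0.4775·0.896) = 1.3735/1.42784, so the relative speed is 0.96194c.
At |u| = 0.96194c, γ = (1 − 0.925329)^(−1/2) = 3.6595.
The clock on craft A records proper time, so rocket B measures Δt = γΔτ = 3.6595 × 95.3 = 349 days.

349 days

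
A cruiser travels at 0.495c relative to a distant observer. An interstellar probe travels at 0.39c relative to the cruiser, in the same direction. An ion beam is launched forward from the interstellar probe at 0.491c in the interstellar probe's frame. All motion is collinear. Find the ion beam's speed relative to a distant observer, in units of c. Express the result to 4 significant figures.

Apply u = (u'+v)/(1+u'v) twice. Ion beam in the cruiser frame: (0.491+0.39)/(1+0.491·0.39) = 0.881/1.19149 = 0.73941c.
That velocity, transformed to the rest frame of a distant observer: (0.73941+0.495)/(1+0.73941·0.495) = 1.23441/1.36600795 = 0.90366c.

0.9037c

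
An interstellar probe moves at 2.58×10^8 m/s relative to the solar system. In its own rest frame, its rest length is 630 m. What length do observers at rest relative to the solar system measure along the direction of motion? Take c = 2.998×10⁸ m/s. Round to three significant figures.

β = v/c = (2.58×10^8 m/s)/(2.998×10⁸ m/s) = 0.860574.
With β = 0.860574, γ = 1/√(1 − 0.860574²) = 1/√0.2594124 = 1.9634.
Along the direction of motion the measured length is L₀/γ = 630/1.9634 = 321 m.

321 m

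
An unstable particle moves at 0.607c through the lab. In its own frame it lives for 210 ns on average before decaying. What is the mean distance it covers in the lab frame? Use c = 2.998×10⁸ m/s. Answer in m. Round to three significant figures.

48.1 m

β² = 0.368449, so γ = 1/√0.631551 = 1.2583.
Lab-frame lifetime: Δt = γτ = 1.2583 × 210 ns = 264.24 ns.
Distance: d = vΔt = 0.607 × 2.998×10⁸ m/s × 2.6424×10^-7 s = 48.1 m.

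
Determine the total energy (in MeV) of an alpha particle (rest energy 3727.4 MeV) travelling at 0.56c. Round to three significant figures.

γ = 1/√(1 − β²) = 1/√(1 − 0.3136) = 1/√0.6864 = 1/0.828493 = 1.207.
Total energy: E = γmc² = 1.207 × 3727.4 MeV = 4500 MeV.

4500 MeV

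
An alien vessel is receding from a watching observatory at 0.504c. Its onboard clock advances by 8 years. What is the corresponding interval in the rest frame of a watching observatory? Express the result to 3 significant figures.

γ = 1/√(1 − β²) = 1/√(1 − 0.254016) = 1/√0.745984 = 1/0.863704 = 1.1578.
The onboard clock measures proper time, so the interval in the rest frame of a watching observatory is dilated: Δt = γ·Δτ = 1.1578 × 8 years = 9.26 years.

9.26 years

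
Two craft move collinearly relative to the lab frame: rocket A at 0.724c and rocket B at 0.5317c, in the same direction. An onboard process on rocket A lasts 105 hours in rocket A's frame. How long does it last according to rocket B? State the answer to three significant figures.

Transform rocket A's velocity into rocket B's frame: (0.724 − 0.5317)/(1 − 0.724·0.5317) = 0.1923/0.6150492, so the relative speed is 0.31266c.
γ for this relative speed: γ = 1/√(1 − 0.0977563) = 1.0528.
Rocket A's interval is proper; time dilation gives Δt_B = γΔτ = 1.0528 × 105 hours = 111 hours.

111 hours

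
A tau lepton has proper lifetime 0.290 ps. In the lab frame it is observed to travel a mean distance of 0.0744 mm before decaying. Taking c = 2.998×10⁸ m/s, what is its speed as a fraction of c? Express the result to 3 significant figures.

d = βγcτ ⇒ βγ = d/(cτ) = 7.440×10^-5 m / (8.6942×10^-5 m) = 0.85574.
β = (βγ)/√(1+(βγ)²) = 0.85574/√1.732291 = 0.650.

0.650c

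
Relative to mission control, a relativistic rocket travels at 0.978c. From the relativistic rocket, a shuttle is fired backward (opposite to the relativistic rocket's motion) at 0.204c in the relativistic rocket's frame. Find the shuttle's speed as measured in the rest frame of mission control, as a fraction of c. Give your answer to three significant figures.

0.967c

Relativistic velocity addition: u = (u' + v)/(1 + u'v/c²), with u' = −0.204c and v = 0.978c.
Numerator: −0.204 + 0.978 = 0.774. Denominator: 1 + (−0.204)(0.978) = 0.800488.
u = 0.774/0.800488 = 0.96691, so the speed is 0.967c.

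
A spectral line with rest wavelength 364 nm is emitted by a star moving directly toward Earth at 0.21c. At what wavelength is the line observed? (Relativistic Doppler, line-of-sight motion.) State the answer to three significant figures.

294 nm

Relativistic Doppler for wavelength: λ_obs = λ_src · √((1−β)/(1+β)).
With β = 0.21: factor = √(0.79/1.21) = 0.80802.
λ_obs = 364 × 0.80802 = 294 nm.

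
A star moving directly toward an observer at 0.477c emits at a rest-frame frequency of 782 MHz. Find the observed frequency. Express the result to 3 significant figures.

Relativistic Doppler (source moving toward): f_obs = f_src · √((1+β)/(1−β)).
With β = 0.477: factor = √(1.477/0.523) = 1.6805.
f_obs = 782 × 1.6805 = 1310 MHz.

1310 MHz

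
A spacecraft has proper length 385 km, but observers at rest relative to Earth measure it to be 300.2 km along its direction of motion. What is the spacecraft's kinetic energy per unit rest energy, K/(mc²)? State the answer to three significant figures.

γ = L₀/L = 385/300.2 = 1.28248.
Since K = (γ−1)mc², K/(mc²) = 1.28248 − 1 = 0.282.

0.282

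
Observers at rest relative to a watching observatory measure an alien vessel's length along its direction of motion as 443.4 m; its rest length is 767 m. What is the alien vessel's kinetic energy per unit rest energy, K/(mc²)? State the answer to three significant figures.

Length contraction gives γ = L₀/L = 767/443.4 = 1.72982.
K/(mc²) = γ − 1 = 1.72982 − 1 = 0.730.

0.730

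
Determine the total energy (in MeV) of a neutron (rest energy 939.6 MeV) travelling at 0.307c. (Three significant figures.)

With β = 0.307, γ = 1/√(1 − 0.307²) = 1/√0.905751 = 1.0507.
Total energy: E = γmc² = 1.0507 × 939.6 MeV = 987 MeV.

987 MeV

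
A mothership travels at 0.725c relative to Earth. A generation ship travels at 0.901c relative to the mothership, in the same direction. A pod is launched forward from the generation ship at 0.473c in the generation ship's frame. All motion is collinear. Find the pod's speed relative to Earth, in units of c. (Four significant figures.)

Apply u = (u'+v)/(1+u'v) twice. Pod in the mothership frame: (0.473+0.901)/(1+0.473·0.901) = 1.374/1.426173 = 0.96342c.
That velocity, transformed to the rest frame of Earth: (0.96342+0.725)/(1+0.96342·0.725) = 1.68842/1.6984795 = 0.99408c.

0.9941c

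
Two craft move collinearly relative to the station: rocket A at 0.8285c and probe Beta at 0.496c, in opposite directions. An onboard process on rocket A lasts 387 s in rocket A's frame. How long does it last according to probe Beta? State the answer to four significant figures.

Transform rocket A's velocity into probe Beta's frame: (0.8285 + 0.496)/(1 + 0.8285·0.496) = 1.3245/1.410936, so the relative speed is 0.93874c.
γ for this relative speed: γ = 1/√(1 − 0.881233) = 2.9017.
Rocket A's interval is proper; time dilation gives Δt_B = γΔτ = 2.9017 × 387 s = 1123 s.

1123 s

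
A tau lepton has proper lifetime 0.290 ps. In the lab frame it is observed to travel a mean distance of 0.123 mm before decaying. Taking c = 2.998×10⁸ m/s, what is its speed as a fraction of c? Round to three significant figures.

Lab distance = (lab lifetime)·v = γτ·βc, so βγ = d/(cτ) = 1.230×10^-4/(2.998×10⁸ × 2.900×10^-13) = 1.4147.
With βγ = 1.4147: γ² = 1 + (βγ)² = 3.00138, and β = (βγ)/γ = 1.4147/1.73245 = 0.817.

0.817c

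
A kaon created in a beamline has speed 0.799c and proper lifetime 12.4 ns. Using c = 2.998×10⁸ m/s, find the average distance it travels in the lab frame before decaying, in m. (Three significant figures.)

4.94 m

Lorentz factor: γ = (1 − 0.638401)^(−1/2) = 1.663.
Lab-frame lifetime: Δt = γτ = 1.663 × 12.4 ns = 20.621 ns.
Distance: d = vΔt = 0.799 × 2.998×10⁸ m/s × 2.0621×10^-8 s = 4.94 m.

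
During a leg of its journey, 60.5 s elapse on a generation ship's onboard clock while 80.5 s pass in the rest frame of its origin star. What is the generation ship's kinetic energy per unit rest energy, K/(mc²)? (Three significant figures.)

γ = Δt/Δτ = 80.5/60.5 = 1.33058.
K/(mc²) = γ − 1 = 1.33058 − 1 = 0.331.

0.331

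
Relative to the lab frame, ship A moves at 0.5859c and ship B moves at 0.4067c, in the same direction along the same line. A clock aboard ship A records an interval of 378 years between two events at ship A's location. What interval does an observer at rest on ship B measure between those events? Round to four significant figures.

388.9 years

Speed of ship A in ship B's frame: u = (v_A − v_B)/(1 − v_A v_B/c²) = (0.5859 − 0.4067)/(1 − 0.5859×0.4067) = 0.1792/0.76171447 = 0.23526; |u| = 0.23526c.
At |u| = 0.23526c, γ = (1 − 0.0553473)^(−1/2) = 1.0289.
Ship A's interval is proper; time dilation gives Δt_B = γΔτ = 1.0289 × 378 years = 388.9 years.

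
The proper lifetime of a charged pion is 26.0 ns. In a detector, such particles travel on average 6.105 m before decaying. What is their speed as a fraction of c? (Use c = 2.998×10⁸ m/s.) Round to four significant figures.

Lab distance = (lab lifetime)·v = γτ·βc, so βγ = d/(cτ) = 6.105/(2.998×10⁸ × 2.600×10^-8) = 0.78321.
With βγ = 0.78321: γ² = 1 + (βγ)² = 1.613418, and β = (βγ)/γ = 0.78321/1.2702 = 0.6166.

0.6166c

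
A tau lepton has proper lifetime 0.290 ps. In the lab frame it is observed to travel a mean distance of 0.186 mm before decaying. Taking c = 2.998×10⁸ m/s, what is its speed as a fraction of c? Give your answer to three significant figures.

d = βγcτ ⇒ βγ = d/(cτ) = 1.860×10^-4 m / (8.6942×10^-5 m) = 2.1394.
β = (βγ)/√(1+(βγ)²) = 2.1394/√5.57703 = 0.906.

0.906c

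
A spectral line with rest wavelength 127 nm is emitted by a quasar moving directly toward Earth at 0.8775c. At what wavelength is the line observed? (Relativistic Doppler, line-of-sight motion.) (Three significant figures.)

Relativistic Doppler for wavelength: λ_obs = λ_src · √((1−β)/(1+β)).
With β = 0.8775: factor = √(0.1225/1.8775) = 0.25543.
λ_obs = 127 × 0.25543 = 32.4 nm.

32.4 nm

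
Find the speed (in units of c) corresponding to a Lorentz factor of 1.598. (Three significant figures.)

β = √(1 − 1/γ²) = √(1 − 1/2.553604) = √0.608397 = 0.780.

0.780c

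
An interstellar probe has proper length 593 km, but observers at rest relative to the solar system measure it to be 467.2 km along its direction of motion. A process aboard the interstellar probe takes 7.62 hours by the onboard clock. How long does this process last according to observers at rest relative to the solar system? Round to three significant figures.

9.67 hours

γ = L₀/L = 593/467.2 = 1.26926.
The same γ dilates the second interval: 1.26926 × 7.62 hours = 9.67 hours.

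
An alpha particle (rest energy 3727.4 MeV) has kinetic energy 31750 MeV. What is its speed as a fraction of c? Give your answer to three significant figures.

γ = 1 + K/(mc²) = 1 + 31750/3727.4 = 9.518.
β = √(1 − 1/γ²) = √(1 − 0.0110385) = √0.9889615 = 0.994.

0.994c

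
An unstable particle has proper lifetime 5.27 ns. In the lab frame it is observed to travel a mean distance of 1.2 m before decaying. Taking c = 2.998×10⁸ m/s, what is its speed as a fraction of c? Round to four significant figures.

0.6048c

d = βγcτ ⇒ βγ = d/(cτ) = 1.200 m / (1.579946 m) = 0.75952.
β = (βγ)/√(1+(βγ)²) = 0.75952/√1.576871 = 0.6048.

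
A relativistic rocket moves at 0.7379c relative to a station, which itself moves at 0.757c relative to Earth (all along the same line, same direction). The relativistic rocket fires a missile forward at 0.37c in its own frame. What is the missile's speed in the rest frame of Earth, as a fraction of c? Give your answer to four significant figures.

First combine the missile and relativistic rocket (S''→S'): u₁ = (0.37 + 0.7379)/(1 + 0.37×0.7379) = 1.1079/1.273023 = 0.87029.
Then combine with the station (S'→S): u = (0.87029 + 0.757)/(1 + 0.87029×0.757) = 1.62729/1.65880953 = 0.981.

0.9810c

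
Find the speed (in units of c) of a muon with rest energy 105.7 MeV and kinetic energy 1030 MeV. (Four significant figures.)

0.9957c

γ = 1 + K/(mc²) = 1 + 1030/105.7 = 10.745.
β = √(1 − 1/γ²) = √(1 − 0.00866138) = √0.99133862 = 0.9957.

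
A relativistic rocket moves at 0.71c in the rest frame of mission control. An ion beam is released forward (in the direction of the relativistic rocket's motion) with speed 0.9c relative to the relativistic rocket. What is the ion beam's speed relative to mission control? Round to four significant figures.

Relativistic velocity addition: u = (u' + v)/(1 + u'v/c²), with u' = 0.9c and v = 0.71c.
Numerator: 0.9 + 0.71 = 1.61. Denominator: 1 + (0.9)(0.71) = 1.639.
u = 1.61/1.639 = 0.98231, so the speed is 0.9823c.

0.9823c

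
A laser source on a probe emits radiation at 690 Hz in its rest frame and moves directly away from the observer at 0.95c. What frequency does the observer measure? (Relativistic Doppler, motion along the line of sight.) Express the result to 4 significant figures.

Relativistic Doppler (source moving away): f_obs = f_src · √((1−β)/(1+β)).
With β = 0.95: factor = √(0.05/1.95) = 0.16013.
f_obs = 690 × 0.16013 = 110.5 Hz.

110.5 Hz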